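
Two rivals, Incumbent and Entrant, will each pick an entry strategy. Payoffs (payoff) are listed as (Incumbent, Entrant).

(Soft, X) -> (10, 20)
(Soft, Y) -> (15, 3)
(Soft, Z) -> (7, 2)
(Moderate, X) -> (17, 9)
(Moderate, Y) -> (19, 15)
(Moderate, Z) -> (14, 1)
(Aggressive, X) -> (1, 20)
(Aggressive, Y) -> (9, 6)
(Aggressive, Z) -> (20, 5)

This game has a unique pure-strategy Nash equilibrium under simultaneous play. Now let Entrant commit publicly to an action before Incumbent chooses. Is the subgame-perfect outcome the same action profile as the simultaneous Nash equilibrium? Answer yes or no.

yes

Work backward from Incumbent's decision.
- X: Incumbent compares 10, 17, 1 and picks Moderate; Entrant would get 9.
- Y: Incumbent compares 15, 19, 9 and picks Moderate; Entrant would get 15.
- Z: Incumbent compares 7, 14, 20 and picks Aggressive; Entrant would get 5.
Entrant's induced payoffs are 9, 15, 5, so Entrant commits to Y. Subgame-perfect outcome: (Moderate, Y) with payoffs (19, 15).
Under simultaneous play:
Incumbent's best replies: X→Moderate; Y→Moderate; Z→Aggressive.
Entrant's best replies: Soft→X; Moderate→Y; Aggressive→X.
Only (Moderate, Y) has each player best-responding; Nash payoffs (19, 15).
Sequential outcome (Moderate, Y) coincides with the Nash profile (Moderate, Y).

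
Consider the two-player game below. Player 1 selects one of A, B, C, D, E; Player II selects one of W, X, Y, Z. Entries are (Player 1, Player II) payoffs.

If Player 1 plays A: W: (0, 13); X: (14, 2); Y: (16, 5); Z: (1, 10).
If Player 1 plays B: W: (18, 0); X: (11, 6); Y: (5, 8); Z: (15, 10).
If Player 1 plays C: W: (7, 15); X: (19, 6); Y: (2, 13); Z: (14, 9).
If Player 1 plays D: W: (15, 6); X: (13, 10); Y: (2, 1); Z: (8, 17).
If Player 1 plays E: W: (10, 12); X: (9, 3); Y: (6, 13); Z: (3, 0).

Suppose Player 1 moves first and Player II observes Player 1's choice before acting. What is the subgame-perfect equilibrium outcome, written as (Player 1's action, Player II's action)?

(B, Z)

Work backward from Player II's decision.
- A: BR = W, leader payoff 0.
- B: BR = Z, leader payoff 15.
- C: BR = W, leader payoff 7.
- D: BR = Z, leader payoff 8.
- E: BR = Y, leader payoff 6.
Among 0, 15, 7, 8, 6, the best is 15 at B. Subgame-perfect outcome: (B, Z) with payoffs (15, 10).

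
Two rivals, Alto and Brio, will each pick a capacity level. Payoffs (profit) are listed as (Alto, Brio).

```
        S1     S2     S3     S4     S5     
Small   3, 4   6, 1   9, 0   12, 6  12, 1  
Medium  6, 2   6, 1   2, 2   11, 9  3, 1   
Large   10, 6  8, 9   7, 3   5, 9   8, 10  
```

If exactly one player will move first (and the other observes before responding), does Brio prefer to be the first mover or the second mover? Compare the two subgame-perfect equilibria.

first

If Alto leads: Brio's best replies are Small→S4, Medium→S4, Large→S5; Alto's induced payoffs 12, 11, 8; outcome (Small, S4), payoffs (12, 6).
If Brio leads: Alto's best replies are S1→Large, S2→Large, S3→Small, S4→Small, S5→Small; Brio's induced payoffs 6, 9, 0, 6, 1; outcome (Large, S2), payoffs (8, 9).
Brio gets 9 moving first and 6 moving second, so Brio prefers to move first.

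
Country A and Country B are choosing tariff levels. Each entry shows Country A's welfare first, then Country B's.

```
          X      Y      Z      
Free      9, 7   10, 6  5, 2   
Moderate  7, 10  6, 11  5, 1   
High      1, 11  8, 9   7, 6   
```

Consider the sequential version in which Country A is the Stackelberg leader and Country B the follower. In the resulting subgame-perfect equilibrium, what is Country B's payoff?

Solve by backward induction (Country A leads).
- Free: BR = X, leader payoff 9.
- Moderate: BR = Y, leader payoff 6.
- High: BR = X, leader payoff 1.
Country A's induced payoffs are 9, 6, 1, so Country A commits to Free. Subgame-perfect outcome: (Free, X) with payoffs (9, 7).

7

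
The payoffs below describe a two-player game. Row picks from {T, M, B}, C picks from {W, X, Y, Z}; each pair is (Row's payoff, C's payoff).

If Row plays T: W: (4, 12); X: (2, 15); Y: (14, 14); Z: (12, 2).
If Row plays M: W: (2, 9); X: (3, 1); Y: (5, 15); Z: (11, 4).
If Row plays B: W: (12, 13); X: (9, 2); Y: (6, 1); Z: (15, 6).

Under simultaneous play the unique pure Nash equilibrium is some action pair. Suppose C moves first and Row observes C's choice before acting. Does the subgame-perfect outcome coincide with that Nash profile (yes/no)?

no

Solve by backward induction (C leads).
- W: Row compares 4, 2, 12 and picks B; C would get 13.
- X: Row compares 2, 3, 9 and picks B; C would get 2.
- Y: Row compares 14, 5, 6 and picks T; C would get 14.
- Z: Row compares 12, 11, 15 and picks B; C would get 6.
C's induced payoffs are 13, 2, 14, 6, so C commits to Y. Subgame-perfect outcome: (T, Y) with payoffs (14, 14).
For the simultaneous game, intersect best replies.
Row's best replies: W→B; X→B; Y→T; Z→B.
C's best replies: T→X; M→Y; B→W.
Only (B, W) has each player best-responding; Nash payoffs (12, 13).
Sequential outcome (T, Y) differs from the Nash profile (B, W).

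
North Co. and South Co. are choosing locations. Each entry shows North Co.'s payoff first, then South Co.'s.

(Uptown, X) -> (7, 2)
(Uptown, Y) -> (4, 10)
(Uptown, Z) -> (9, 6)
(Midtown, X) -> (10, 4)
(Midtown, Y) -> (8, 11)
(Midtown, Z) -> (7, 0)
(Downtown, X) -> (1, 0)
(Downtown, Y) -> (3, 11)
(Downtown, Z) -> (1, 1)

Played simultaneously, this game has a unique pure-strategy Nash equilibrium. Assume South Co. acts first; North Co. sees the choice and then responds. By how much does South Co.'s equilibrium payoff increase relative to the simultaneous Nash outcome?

0

Work backward from North Co.'s decision.
- X: BR = Midtown, leader payoff 4.
- Y: BR = Midtown, leader payoff 11.
- Z: BR = Uptown, leader payoff 6.
Among 4, 11, 6, the best is 11 at Y. Subgame-perfect outcome: (Midtown, Y) with payoffs (8, 11).
For the simultaneous game, intersect best replies.
North Co.'s best replies: X→Midtown; Y→Midtown; Z→Uptown.
South Co.'s best replies: Uptown→Y; Midtown→Y; Downtown→Y.
The unique mutual best reply is (Midtown, Y), giving (8, 11).
South Co.'s commitment gain: 11 − 11 = 0.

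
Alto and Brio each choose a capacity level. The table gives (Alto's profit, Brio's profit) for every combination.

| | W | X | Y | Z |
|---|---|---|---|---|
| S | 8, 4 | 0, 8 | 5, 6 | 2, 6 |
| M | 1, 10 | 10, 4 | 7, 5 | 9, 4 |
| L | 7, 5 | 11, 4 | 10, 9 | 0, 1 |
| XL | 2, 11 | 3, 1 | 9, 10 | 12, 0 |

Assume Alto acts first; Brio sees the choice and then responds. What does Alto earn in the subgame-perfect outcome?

Work backward from Brio's decision.
- S → Brio plays X (best of 4, 8, 6, 6); Alto gets 0.
- M → Brio plays W (best of 10, 4, 5, 4); Alto gets 1.
- L → Brio plays Y (best of 5, 4, 9, 1); Alto gets 10.
- XL → Brio plays W (best of 11, 1, 10, 0); Alto gets 2.
Among 0, 1, 10, 2, the best is 10 at L. Subgame-perfect outcome: (L, Y) with payoffs (10, 9).

10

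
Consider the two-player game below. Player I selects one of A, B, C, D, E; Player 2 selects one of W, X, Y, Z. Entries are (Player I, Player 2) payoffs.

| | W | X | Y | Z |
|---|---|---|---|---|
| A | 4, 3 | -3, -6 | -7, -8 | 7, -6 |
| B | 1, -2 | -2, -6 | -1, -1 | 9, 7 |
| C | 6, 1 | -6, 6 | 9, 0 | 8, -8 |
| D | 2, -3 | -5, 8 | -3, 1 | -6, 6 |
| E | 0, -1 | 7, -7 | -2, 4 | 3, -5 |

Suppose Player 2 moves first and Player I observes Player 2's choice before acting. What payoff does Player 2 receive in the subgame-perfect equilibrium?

7

Work backward from Player I's decision.
- W: Player I compares 4, 1, 6, 2, 0 and picks C; Player 2 would get 1.
- X: Player I compares -3, -2, -6, -5, 7 and picks E; Player 2 would get -7.
- Y: Player I compares -7, -1, 9, -3, -2 and picks C; Player 2 would get 0.
- Z: Player I compares 7, 9, 8, -6, 3 and picks B; Player 2 would get 7.
Player 2's induced payoffs are 1, -7, 0, 7, so Player 2 commits to Z. Subgame-perfect outcome: (B, Z) with payoffs (9, 7).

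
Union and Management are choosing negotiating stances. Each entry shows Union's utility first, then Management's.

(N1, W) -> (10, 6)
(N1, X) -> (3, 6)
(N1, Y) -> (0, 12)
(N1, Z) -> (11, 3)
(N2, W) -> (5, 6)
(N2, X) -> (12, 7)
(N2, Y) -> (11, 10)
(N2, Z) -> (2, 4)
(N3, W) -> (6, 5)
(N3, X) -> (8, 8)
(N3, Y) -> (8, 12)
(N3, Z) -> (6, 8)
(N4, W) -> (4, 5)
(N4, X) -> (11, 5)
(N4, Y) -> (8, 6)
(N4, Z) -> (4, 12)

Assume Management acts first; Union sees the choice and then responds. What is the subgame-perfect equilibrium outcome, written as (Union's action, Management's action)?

Work backward from Union's decision.
- W: Union compares 10, 5, 6, 4 and picks N1; Management would get 6.
- X: Union compares 3, 12, 8, 11 and picks N2; Management would get 7.
- Y: Union compares 0, 11, 8, 8 and picks N2; Management would get 10.
- Z: Union compares 11, 2, 6, 4 and picks N1; Management would get 3.
Among 6, 7, 10, 3, the best is 10 at Y. Subgame-perfect outcome: (N2, Y) with payoffs (11, 10).

(N2, Y)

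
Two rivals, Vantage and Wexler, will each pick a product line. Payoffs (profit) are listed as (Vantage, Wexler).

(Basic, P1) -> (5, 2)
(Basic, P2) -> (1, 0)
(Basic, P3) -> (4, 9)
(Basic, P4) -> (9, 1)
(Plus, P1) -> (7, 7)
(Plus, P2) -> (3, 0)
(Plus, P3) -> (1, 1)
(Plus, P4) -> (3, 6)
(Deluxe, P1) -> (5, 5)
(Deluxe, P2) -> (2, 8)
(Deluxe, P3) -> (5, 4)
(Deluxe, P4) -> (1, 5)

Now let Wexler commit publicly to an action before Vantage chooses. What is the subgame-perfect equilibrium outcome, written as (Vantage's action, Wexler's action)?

(Plus, P1)

Vantage best-responds to each possible Wexler move:
- P1: Vantage compares 5, 7, 5 and picks Plus; Wexler would get 7.
- P2: Vantage compares 1, 3, 2 and picks Plus; Wexler would get 0.
- P3: Vantage compares 4, 1, 5 and picks Deluxe; Wexler would get 4.
- P4: Vantage compares 9, 3, 1 and picks Basic; Wexler would get 1.
Wexler's induced payoffs are 7, 0, 4, 1, so Wexler commits to P1. Subgame-perfect outcome: (Plus, P1) with payoffs (7, 7).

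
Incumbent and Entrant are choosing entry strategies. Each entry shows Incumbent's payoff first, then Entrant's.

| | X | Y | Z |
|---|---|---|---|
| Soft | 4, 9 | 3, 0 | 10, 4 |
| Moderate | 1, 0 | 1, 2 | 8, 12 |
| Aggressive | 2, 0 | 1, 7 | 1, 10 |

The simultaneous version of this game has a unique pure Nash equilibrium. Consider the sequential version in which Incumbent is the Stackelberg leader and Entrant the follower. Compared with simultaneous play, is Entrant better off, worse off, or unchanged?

better off

Solve by backward induction (Incumbent leads).
- Soft: BR = X, leader payoff 4.
- Moderate: BR = Z, leader payoff 8.
- Aggressive: BR = Z, leader payoff 1.
Maximizing over 4, 8, 1, Incumbent chooses Moderate. Subgame-perfect outcome: (Moderate, Z) with payoffs (8, 12).
For the simultaneous game, intersect best replies.
Incumbent's best replies: X→Soft; Y→Soft; Z→Soft.
Entrant's best replies: Soft→X; Moderate→Z; Aggressive→Z.
The unique mutual best reply is (Soft, X), giving (4, 9).
Entrant earns 12 sequentially versus 9 at the Nash outcome: better off.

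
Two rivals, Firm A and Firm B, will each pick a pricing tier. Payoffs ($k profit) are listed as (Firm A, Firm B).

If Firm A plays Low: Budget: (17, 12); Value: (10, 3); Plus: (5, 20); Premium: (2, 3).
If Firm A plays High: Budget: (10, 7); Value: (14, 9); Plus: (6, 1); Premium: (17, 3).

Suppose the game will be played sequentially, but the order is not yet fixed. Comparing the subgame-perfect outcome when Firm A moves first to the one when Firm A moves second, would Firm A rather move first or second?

second

If Firm A leads: Firm B's best replies are Low→Plus, High→Value; Firm A's induced payoffs 5, 14; outcome (High, Value), payoffs (14, 9).
If Firm B leads: Firm A's best replies are Budget→Low, Value→High, Plus→High, Premium→High; Firm B's induced payoffs 12, 9, 1, 3; outcome (Low, Budget), payoffs (17, 12).
Firm A gets 14 moving first and 17 moving second, so Firm A prefers to move second.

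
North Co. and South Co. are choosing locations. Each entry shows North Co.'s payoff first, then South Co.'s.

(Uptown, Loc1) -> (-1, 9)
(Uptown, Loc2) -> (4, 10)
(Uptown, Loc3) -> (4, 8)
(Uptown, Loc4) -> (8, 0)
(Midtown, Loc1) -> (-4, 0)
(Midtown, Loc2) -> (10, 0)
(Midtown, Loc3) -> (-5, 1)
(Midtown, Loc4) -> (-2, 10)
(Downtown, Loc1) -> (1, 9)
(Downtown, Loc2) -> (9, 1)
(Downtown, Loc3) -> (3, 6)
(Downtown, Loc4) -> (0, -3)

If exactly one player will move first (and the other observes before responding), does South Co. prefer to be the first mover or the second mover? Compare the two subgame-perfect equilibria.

If North Co. leads: South Co.'s best replies are Uptown→Loc2, Midtown→Loc4, Downtown→Loc1; North Co.'s induced payoffs 4, -2, 1; outcome (Uptown, Loc2), payoffs (4, 10).
If South Co. leads: North Co.'s best replies are Loc1→Downtown, Loc2→Midtown, Loc3→Uptown, Loc4→Uptown; South Co.'s induced payoffs 9, 0, 8, 0; outcome (Downtown, Loc1), payoffs (1, 9).
South Co. gets 9 moving first and 10 moving second, so South Co. prefers to move second.

second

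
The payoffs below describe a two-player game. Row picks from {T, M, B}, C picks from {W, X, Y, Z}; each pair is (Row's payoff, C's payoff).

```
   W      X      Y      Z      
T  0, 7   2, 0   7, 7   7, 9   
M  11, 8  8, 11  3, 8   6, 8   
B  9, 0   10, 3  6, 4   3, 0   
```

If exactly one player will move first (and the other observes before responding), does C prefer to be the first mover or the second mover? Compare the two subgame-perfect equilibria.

If Row leads: C's best replies are T→Z, M→X, B→Y; Row's induced payoffs 7, 8, 6; outcome (M, X), payoffs (8, 11).
If C leads: Row's best replies are W→M, X→B, Y→T, Z→T; C's induced payoffs 8, 3, 7, 9; outcome (T, Z), payoffs (7, 9).
C gets 9 moving first and 11 moving second, so C prefers to move second.

second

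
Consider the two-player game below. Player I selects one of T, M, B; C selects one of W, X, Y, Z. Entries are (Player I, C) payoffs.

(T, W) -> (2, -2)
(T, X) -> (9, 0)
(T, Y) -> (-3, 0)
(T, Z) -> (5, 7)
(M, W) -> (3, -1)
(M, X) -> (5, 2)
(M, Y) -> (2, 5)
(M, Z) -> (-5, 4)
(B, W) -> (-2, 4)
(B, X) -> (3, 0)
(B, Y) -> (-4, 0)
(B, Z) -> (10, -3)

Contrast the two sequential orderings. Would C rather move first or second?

If Player I leads: C's best replies are T→Z, M→Y, B→W; Player I's induced payoffs 5, 2, -2; outcome (T, Z), payoffs (5, 7).
If C leads: Player I's best replies are W→M, X→T, Y→M, Z→B; C's induced payoffs -1, 0, 5, -3; outcome (M, Y), payoffs (2, 5).
C gets 5 moving first and 7 moving second, so C prefers to move second.

second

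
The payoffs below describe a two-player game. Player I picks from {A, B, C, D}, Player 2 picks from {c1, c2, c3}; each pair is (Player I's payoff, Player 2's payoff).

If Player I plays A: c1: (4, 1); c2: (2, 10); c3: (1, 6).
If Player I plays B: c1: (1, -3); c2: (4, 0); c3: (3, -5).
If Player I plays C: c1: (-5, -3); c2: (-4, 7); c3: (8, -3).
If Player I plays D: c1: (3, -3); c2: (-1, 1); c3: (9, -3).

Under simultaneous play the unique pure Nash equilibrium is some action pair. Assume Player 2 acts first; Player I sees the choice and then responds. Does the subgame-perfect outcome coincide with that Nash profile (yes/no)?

no

Player I best-responds to each possible Player 2 move:
- c1: Player I compares 4, 1, -5, 3 and picks A; Player 2 would get 1.
- c2: Player I compares 2, 4, -4, -1 and picks B; Player 2 would get 0.
- c3: Player I compares 1, 3, 8, 9 and picks D; Player 2 would get -3.
Maximizing over 1, 0, -3, Player 2 chooses c1. Subgame-perfect outcome: (A, c1) with payoffs (4, 1).
Now find the simultaneous Nash equilibrium.
Player I's best replies: c1→A; c2→B; c3→D.
Player 2's best replies: A→c2; B→c2; C→c2; D→c2.
Only (B, c2) has each player best-responding; Nash payoffs (4, 0).
Sequential outcome (A, c1) differs from the Nash profile (B, c2).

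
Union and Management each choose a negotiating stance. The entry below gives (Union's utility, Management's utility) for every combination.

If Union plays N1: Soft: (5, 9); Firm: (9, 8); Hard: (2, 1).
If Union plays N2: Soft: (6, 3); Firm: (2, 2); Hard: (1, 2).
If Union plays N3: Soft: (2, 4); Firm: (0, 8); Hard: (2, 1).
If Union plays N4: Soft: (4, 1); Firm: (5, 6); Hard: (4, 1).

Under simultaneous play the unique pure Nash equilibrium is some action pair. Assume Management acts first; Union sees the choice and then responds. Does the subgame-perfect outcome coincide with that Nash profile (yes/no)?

Solve by backward induction (Management leads).
- Soft: Union compares 5, 6, 2, 4 and picks N2; Management would get 3.
- Firm: Union compares 9, 2, 0, 5 and picks N1; Management would get 8.
- Hard: Union compares 2, 1, 2, 4 and picks N4; Management would get 1.
Management's induced payoffs are 3, 8, 1, so Management commits to Firm. Subgame-perfect outcome: (N1, Firm) with payoffs (9, 8).
Now find the simultaneous Nash equilibrium.
Union's best replies: Soft→N2; Firm→N1; Hard→N4.
Management's best replies: N1→Soft; N2→Soft; N3→Firm; N4→Firm.
Only (N2, Soft) has each player best-responding; Nash payoffs (6, 3).
Sequential outcome (N1, Firm) differs from the Nash profile (N2, Soft).

no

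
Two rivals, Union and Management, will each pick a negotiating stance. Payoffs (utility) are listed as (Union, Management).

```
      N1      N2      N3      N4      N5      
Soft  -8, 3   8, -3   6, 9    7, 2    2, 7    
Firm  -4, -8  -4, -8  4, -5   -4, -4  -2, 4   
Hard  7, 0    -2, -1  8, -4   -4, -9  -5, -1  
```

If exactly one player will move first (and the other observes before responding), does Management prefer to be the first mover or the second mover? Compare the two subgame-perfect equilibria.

first

If Union leads: Management's best replies are Soft→N3, Firm→N5, Hard→N1; Union's induced payoffs 6, -2, 7; outcome (Hard, N1), payoffs (7, 0).
If Management leads: Union's best replies are N1→Hard, N2→Soft, N3→Hard, N4→Soft, N5→Soft; Management's induced payoffs 0, -3, -4, 2, 7; outcome (Soft, N5), payoffs (2, 7).
Management gets 7 moving first and 0 moving second, so Management prefers to move first.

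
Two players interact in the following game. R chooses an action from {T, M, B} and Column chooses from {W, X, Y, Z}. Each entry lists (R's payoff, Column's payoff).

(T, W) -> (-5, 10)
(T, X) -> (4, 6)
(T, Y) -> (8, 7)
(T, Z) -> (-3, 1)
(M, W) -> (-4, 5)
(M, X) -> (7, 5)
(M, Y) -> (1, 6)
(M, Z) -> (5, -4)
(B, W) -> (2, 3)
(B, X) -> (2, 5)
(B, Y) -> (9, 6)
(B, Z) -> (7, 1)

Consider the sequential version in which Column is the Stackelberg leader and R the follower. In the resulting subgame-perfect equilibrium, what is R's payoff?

Solve by backward induction (Column leads).
- W → R plays B (best of -5, -4, 2); Column gets 3.
- X → R plays M (best of 4, 7, 2); Column gets 5.
- Y → R plays B (best of 8, 1, 9); Column gets 6.
- Z → R plays B (best of -3, 5, 7); Column gets 1.
Maximizing over 3, 5, 6, 1, Column chooses Y. Subgame-perfect outcome: (B, Y) with payoffs (9, 6).

9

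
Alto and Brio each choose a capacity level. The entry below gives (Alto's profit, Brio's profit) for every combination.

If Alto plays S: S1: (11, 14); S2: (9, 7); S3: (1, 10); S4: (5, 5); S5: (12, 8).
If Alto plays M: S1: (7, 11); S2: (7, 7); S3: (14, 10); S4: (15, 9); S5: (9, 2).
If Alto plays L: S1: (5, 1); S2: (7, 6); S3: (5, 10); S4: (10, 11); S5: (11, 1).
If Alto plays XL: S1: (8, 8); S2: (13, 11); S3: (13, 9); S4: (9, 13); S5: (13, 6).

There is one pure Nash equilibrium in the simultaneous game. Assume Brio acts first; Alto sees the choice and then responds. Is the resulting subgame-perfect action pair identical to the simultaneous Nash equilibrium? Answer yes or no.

Alto best-responds to each possible Brio move:
- S1: Alto compares 11, 7, 5, 8 and picks S; Brio would get 14.
- S2: Alto compares 9, 7, 7, 13 and picks XL; Brio would get 11.
- S3: Alto compares 1, 14, 5, 13 and picks M; Brio would get 10.
- S4: Alto compares 5, 15, 10, 9 and picks M; Brio would get 9.
- S5: Alto compares 12, 9, 11, 13 and picks XL; Brio would get 6.
Brio's induced payoffs are 14, 11, 10, 9, 6, so Brio commits to S1. Subgame-perfect outcome: (S, S1) with payoffs (11, 14).
Under simultaneous play:
Alto's best replies: S1→S; S2→XL; S3→M; S4→M; S5→XL.
Brio's best replies: S→S1; M→S1; L→S4; XL→S4.
Only (S, S1) has each player best-responding; Nash payoffs (11, 14).
Sequential outcome (S, S1) coincides with the Nash profile (S, S1).

yes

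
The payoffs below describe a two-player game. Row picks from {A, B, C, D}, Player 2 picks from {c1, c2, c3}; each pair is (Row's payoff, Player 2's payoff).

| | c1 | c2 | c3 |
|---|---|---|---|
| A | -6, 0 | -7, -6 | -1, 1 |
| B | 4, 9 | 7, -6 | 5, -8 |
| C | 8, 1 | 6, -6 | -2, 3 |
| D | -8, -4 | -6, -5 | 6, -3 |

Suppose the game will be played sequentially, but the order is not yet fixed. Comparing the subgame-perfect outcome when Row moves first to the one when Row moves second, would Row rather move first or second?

If Row leads: Player 2's best replies are A→c3, B→c1, C→c3, D→c3; Row's induced payoffs -1, 4, -2, 6; outcome (D, c3), payoffs (6, -3).
If Player 2 leads: Row's best replies are c1→C, c2→B, c3→D; Player 2's induced payoffs 1, -6, -3; outcome (C, c1), payoffs (8, 1).
Row gets 6 moving first and 8 moving second, so Row prefers to move second.

second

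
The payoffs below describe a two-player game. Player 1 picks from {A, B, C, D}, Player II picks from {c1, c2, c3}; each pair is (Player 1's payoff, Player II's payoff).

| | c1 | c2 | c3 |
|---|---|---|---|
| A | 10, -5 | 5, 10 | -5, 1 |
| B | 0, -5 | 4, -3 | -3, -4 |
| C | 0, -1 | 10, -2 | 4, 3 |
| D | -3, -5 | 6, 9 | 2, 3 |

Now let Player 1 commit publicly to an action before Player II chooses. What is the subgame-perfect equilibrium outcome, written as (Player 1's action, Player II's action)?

Solve by backward induction (Player 1 leads).
- A: BR = c2, leader payoff 5.
- B: BR = c2, leader payoff 4.
- C: BR = c3, leader payoff 4.
- D: BR = c2, leader payoff 6.
Among 5, 4, 4, 6, the best is 6 at D. Subgame-perfect outcome: (D, c2) with payoffs (6, 9).

(D, c2)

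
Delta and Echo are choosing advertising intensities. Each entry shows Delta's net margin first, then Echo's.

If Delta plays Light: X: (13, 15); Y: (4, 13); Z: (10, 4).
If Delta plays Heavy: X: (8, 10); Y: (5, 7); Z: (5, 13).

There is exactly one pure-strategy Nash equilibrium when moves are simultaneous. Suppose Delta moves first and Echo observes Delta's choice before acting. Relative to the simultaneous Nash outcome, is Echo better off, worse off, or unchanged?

unchanged

Echo best-responds to each possible Delta move:
- Light → Echo plays X (best of 15, 13, 4); Delta gets 13.
- Heavy → Echo plays Z (best of 10, 7, 13); Delta gets 5.
Among 13, 5, the best is 13 at Light. Subgame-perfect outcome: (Light, X) with payoffs (13, 15).
Under simultaneous play:
Delta's best replies: X→Light; Y→Heavy; Z→Light.
Echo's best replies: Light→X; Heavy→Z.
The unique mutual best reply is (Light, X), giving (13, 15).
Echo earns 15 sequentially versus 15 at the Nash outcome: unchanged.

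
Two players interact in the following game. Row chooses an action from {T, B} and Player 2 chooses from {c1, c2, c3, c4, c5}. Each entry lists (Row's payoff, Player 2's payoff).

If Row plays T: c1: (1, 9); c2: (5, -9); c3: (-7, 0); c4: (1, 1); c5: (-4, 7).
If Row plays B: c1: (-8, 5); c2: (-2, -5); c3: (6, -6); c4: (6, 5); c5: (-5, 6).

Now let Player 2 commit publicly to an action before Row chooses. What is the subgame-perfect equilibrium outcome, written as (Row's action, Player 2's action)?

Work backward from Row's decision.
- c1: BR = T, leader payoff 9.
- c2: BR = T, leader payoff -9.
- c3: BR = B, leader payoff -6.
- c4: BR = B, leader payoff 5.
- c5: BR = T, leader payoff 7.
Maximizing over 9, -9, -6, 5, 7, Player 2 chooses c1. Subgame-perfect outcome: (T, c1) with payoffs (1, 9).

(T, c1)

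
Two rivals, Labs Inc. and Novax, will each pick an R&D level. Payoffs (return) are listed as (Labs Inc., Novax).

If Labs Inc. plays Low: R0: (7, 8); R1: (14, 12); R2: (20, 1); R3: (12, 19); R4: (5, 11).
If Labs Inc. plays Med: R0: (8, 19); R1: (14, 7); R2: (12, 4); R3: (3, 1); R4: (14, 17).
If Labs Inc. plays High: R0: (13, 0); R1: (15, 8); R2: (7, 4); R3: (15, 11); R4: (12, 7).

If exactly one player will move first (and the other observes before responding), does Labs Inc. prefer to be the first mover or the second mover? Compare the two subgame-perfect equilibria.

If Labs Inc. leads: Novax's best replies are Low→R3, Med→R0, High→R3; Labs Inc.'s induced payoffs 12, 8, 15; outcome (High, R3), payoffs (15, 11).
If Novax leads: Labs Inc.'s best replies are R0→High, R1→High, R2→Low, R3→High, R4→Med; Novax's induced payoffs 0, 8, 1, 11, 17; outcome (Med, R4), payoffs (14, 17).
Labs Inc. gets 15 moving first and 14 moving second, so Labs Inc. prefers to move first.

first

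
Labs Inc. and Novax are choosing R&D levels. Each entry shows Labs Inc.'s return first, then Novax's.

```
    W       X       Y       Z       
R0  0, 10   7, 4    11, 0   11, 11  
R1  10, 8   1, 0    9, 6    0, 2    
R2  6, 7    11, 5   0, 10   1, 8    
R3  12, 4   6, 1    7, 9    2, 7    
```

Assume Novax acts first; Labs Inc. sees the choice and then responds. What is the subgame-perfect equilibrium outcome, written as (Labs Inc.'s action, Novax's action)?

Work backward from Labs Inc.'s decision.
- W: BR = R3, leader payoff 4.
- X: BR = R2, leader payoff 5.
- Y: BR = R0, leader payoff 0.
- Z: BR = R0, leader payoff 11.
Novax's induced payoffs are 4, 5, 0, 11, so Novax commits to Z. Subgame-perfect outcome: (R0, Z) with payoffs (11, 11).

(R0, Z)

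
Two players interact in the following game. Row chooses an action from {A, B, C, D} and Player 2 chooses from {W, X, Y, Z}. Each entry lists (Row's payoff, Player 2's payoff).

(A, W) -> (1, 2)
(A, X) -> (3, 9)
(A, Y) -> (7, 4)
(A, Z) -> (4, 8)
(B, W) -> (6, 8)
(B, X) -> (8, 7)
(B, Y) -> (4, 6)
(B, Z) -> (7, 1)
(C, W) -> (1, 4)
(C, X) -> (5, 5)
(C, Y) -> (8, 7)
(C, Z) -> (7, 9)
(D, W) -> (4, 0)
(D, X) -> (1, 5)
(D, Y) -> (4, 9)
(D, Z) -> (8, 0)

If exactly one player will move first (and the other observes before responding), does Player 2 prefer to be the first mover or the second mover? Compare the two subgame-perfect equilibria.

If Row leads: Player 2's best replies are A→X, B→W, C→Z, D→Y; Row's induced payoffs 3, 6, 7, 4; outcome (C, Z), payoffs (7, 9).
If Player 2 leads: Row's best replies are W→B, X→B, Y→C, Z→D; Player 2's induced payoffs 8, 7, 7, 0; outcome (B, W), payoffs (6, 8).
Player 2 gets 8 moving first and 9 moving second, so Player 2 prefers to move second.

second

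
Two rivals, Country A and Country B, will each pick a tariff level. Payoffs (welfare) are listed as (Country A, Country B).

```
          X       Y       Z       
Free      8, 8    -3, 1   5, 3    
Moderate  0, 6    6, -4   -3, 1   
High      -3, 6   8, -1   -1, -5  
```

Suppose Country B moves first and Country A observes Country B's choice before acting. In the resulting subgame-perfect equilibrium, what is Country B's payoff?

Backward induction with Country B moving first.
- X: Country A compares 8, 0, -3 and picks Free; Country B would get 8.
- Y: Country A compares -3, 6, 8 and picks High; Country B would get -1.
- Z: Country A compares 5, -3, -1 and picks Free; Country B would get 3.
Country B's induced payoffs are 8, -1, 3, so Country B commits to X. Subgame-perfect outcome: (Free, X) with payoffs (8, 8).

8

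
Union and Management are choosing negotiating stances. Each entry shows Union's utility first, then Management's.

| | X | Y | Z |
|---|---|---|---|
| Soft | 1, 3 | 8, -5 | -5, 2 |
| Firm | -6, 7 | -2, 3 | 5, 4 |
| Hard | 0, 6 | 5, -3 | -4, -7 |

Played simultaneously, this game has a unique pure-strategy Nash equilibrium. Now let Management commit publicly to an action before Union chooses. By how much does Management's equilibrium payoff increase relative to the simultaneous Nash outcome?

Union best-responds to each possible Management move:
- X: Union compares 1, -6, 0 and picks Soft; Management would get 3.
- Y: Union compares 8, -2, 5 and picks Soft; Management would get -5.
- Z: Union compares -5, 5, -4 and picks Firm; Management would get 4.
Among 3, -5, 4, the best is 4 at Z. Subgame-perfect outcome: (Firm, Z) with payoffs (5, 4).
For the simultaneous game, intersect best replies.
Union's best replies: X→Soft; Y→Soft; Z→Firm.
Management's best replies: Soft→X; Firm→X; Hard→X.
The unique mutual best reply is (Soft, X), giving (1, 3).
Management's commitment gain: 4 − 3 = 1.

1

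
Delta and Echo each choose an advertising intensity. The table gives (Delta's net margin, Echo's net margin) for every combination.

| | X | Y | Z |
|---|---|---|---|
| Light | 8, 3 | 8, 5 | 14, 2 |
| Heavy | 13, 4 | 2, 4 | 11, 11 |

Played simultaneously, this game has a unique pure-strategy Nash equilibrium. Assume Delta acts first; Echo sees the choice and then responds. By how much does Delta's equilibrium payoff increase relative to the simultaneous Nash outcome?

Work backward from Echo's decision.
- Light: Echo compares 3, 5, 2 and picks Y; Delta would get 8.
- Heavy: Echo compares 4, 4, 11 and picks Z; Delta would get 11.
Among 8, 11, the best is 11 at Heavy. Subgame-perfect outcome: (Heavy, Z) with payoffs (11, 11).
Now find the simultaneous Nash equilibrium.
Delta's best replies: X→Heavy; Y→Light; Z→Light.
Echo's best replies: Light→Y; Heavy→Z.
The unique mutual best reply is (Light, Y), giving (8, 5).
Delta's commitment gain: 11 − 8 = 3.

3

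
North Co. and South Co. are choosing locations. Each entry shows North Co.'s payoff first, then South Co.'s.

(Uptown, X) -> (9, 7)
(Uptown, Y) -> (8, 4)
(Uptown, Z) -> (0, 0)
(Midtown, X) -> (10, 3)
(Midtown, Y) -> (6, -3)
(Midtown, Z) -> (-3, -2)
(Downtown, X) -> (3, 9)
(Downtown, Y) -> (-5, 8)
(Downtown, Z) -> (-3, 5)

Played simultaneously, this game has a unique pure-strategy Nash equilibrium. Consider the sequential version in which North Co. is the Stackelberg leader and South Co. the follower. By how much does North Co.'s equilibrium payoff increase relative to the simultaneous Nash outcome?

Backward induction with North Co. moving first.
- Uptown: BR = X, leader payoff 9.
- Midtown: BR = X, leader payoff 10.
- Downtown: BR = X, leader payoff 3.
Maximizing over 9, 10, 3, North Co. chooses Midtown. Subgame-perfect outcome: (Midtown, X) with payoffs (10, 3).
Under simultaneous play:
North Co.'s best replies: X→Midtown; Y→Uptown; Z→Uptown.
South Co.'s best replies: Uptown→X; Midtown→X; Downtown→X.
The unique mutual best reply is (Midtown, X), giving (10, 3).
North Co.'s commitment gain: 10 − 10 = 0.

0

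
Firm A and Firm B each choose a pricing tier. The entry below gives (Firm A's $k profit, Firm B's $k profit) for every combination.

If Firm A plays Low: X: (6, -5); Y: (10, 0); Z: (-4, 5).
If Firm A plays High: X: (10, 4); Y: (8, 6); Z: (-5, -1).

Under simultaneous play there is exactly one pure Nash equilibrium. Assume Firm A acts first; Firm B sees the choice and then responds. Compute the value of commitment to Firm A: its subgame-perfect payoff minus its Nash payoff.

12

Firm B best-responds to each possible Firm A move:
- Low → Firm B plays Z (best of -5, 0, 5); Firm A gets -4.
- High → Firm B plays Y (best of 4, 6, -1); Firm A gets 8.
Among -4, 8, the best is 8 at High. Subgame-perfect outcome: (High, Y) with payoffs (8, 6).
Under simultaneous play:
Firm A's best replies: X→High; Y→Low; Z→Low.
Firm B's best replies: Low→Z; High→Y.
The unique mutual best reply is (Low, Z), giving (-4, 5).
Firm A's commitment gain: 8 − -4 = 12.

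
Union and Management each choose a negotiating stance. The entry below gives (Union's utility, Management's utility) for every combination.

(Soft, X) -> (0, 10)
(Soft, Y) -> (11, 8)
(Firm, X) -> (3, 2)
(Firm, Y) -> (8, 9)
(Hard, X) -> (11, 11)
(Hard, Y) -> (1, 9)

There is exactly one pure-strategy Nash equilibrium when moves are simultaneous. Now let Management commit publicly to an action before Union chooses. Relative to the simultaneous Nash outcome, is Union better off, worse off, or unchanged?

unchanged

Backward induction with Management moving first.
- X → Union plays Hard (best of 0, 3, 11); Management gets 11.
- Y → Union plays Soft (best of 11, 8, 1); Management gets 8.
Among 11, 8, the best is 11 at X. Subgame-perfect outcome: (Hard, X) with payoffs (11, 11).
Now find the simultaneous Nash equilibrium.
Union's best replies: X→Hard; Y→Soft.
Management's best replies: Soft→X; Firm→Y; Hard→X.
The unique mutual best reply is (Hard, X), giving (11, 11).
Union earns 11 sequentially versus 11 at the Nash outcome: unchanged.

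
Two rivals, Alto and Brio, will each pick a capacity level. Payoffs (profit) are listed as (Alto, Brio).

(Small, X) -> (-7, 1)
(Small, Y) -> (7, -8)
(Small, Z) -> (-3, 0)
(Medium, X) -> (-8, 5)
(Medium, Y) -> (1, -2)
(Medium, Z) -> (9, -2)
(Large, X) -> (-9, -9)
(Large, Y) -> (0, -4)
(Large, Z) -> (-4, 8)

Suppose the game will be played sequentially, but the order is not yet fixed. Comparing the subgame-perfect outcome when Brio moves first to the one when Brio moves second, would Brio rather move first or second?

second

If Alto leads: Brio's best replies are Small→X, Medium→X, Large→Z; Alto's induced payoffs -7, -8, -4; outcome (Large, Z), payoffs (-4, 8).
If Brio leads: Alto's best replies are X→Small, Y→Small, Z→Medium; Brio's induced payoffs 1, -8, -2; outcome (Small, X), payoffs (-7, 1).
Brio gets 1 moving first and 8 moving second, so Brio prefers to move second.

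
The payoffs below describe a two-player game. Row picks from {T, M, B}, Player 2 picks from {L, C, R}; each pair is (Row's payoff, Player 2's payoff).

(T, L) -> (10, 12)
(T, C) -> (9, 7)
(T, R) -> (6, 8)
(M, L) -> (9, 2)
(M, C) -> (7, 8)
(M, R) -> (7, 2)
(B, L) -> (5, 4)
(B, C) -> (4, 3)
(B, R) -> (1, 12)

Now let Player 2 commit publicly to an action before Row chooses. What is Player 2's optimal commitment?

L

Solve by backward induction (Player 2 leads).
- L: Row compares 10, 9, 5 and picks T; Player 2 would get 12.
- C: Row compares 9, 7, 4 and picks T; Player 2 would get 7.
- R: Row compares 6, 7, 1 and picks M; Player 2 would get 2.
Player 2's induced payoffs are 12, 7, 2, so Player 2 commits to L. Subgame-perfect outcome: (T, L) with payoffs (10, 12).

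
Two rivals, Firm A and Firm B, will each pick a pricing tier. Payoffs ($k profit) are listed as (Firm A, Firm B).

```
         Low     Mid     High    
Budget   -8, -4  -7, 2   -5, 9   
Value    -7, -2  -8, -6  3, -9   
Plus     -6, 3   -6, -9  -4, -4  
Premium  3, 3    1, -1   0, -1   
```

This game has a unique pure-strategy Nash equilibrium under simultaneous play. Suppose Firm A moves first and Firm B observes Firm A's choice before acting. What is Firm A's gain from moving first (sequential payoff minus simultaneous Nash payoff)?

0

Backward induction with Firm A moving first.
- Budget: Firm B compares -4, 2, 9 and picks High; Firm A would get -5.
- Value: Firm B compares -2, -6, -9 and picks Low; Firm A would get -7.
- Plus: Firm B compares 3, -9, -4 and picks Low; Firm A would get -6.
- Premium: Firm B compares 3, -1, -1 and picks Low; Firm A would get 3.
Firm A's induced payoffs are -5, -7, -6, 3, so Firm A commits to Premium. Subgame-perfect outcome: (Premium, Low) with payoffs (3, 3).
Under simultaneous play:
Firm A's best replies: Low→Premium; Mid→Premium; High→Value.
Firm B's best replies: Budget→High; Value→Low; Plus→Low; Premium→Low.
Only (Premium, Low) has each player best-responding; Nash payoffs (3, 3).
Firm A's commitment gain: 3 − 3 = 0.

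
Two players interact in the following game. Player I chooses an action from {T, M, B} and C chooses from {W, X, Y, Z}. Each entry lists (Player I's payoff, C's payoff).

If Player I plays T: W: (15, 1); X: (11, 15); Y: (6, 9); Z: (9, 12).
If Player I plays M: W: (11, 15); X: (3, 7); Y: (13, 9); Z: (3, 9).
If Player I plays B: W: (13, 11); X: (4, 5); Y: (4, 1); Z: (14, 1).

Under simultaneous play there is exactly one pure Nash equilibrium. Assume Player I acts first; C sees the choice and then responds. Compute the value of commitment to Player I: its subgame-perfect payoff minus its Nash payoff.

2

Work backward from C's decision.
- T: C compares 1, 15, 9, 12 and picks X; Player I would get 11.
- M: C compares 15, 7, 9, 9 and picks W; Player I would get 11.
- B: C compares 11, 5, 1, 1 and picks W; Player I would get 13.
Among 11, 11, 13, the best is 13 at B. Subgame-perfect outcome: (B, W) with payoffs (13, 11).
Under simultaneous play:
Player I's best replies: W→T; X→T; Y→M; Z→B.
C's best replies: T→X; M→W; B→W.
The unique mutual best reply is (T, X), giving (11, 15).
Player I's commitment gain: 13 − 11 = 2.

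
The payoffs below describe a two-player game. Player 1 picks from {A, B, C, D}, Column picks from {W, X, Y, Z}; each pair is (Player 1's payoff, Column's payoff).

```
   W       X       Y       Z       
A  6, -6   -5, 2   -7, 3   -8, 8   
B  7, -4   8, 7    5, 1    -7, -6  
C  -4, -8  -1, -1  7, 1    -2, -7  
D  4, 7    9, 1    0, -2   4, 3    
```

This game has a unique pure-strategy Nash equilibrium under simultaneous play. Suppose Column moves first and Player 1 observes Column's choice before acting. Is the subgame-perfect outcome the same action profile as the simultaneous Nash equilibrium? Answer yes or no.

Work backward from Player 1's decision.
- W → Player 1 plays B (best of 6, 7, -4, 4); Column gets -4.
- X → Player 1 plays D (best of -5, 8, -1, 9); Column gets 1.
- Y → Player 1 plays C (best of -7, 5, 7, 0); Column gets 1.
- Z → Player 1 plays D (best of -8, -7, -2, 4); Column gets 3.
Among -4, 1, 1, 3, the best is 3 at Z. Subgame-perfect outcome: (D, Z) with payoffs (4, 3).
Now find the simultaneous Nash equilibrium.
Player 1's best replies: W→B; X→D; Y→C; Z→D.
Column's best replies: A→Z; B→X; C→Y; D→W.
Only (C, Y) has each player best-responding; Nash payoffs (7, 1).
Sequential outcome (D, Z) differs from the Nash profile (C, Y).

no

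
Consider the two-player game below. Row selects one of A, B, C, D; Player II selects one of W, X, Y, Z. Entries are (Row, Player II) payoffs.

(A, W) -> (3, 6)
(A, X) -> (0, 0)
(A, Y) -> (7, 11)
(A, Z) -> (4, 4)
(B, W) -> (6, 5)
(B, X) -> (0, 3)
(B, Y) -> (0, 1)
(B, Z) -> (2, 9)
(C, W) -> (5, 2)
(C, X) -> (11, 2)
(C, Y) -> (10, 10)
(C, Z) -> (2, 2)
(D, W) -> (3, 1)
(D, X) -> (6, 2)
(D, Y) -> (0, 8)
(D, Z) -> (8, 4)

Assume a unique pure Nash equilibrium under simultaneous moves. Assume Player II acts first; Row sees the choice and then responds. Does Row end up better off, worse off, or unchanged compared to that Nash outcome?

unchanged

Solve by backward induction (Player II leads).
- W: BR = B, leader payoff 5.
- X: BR = C, leader payoff 2.
- Y: BR = C, leader payoff 10.
- Z: BR = D, leader payoff 4.
Player II's induced payoffs are 5, 2, 10, 4, so Player II commits to Y. Subgame-perfect outcome: (C, Y) with payoffs (10, 10).
Under simultaneous play:
Row's best replies: W→B; X→C; Y→C; Z→D.
Player II's best replies: A→Y; B→Z; C→Y; D→Y.
Only (C, Y) has each player best-responding; Nash payoffs (10, 10).
Row earns 10 sequentially versus 10 at the Nash outcome: unchanged.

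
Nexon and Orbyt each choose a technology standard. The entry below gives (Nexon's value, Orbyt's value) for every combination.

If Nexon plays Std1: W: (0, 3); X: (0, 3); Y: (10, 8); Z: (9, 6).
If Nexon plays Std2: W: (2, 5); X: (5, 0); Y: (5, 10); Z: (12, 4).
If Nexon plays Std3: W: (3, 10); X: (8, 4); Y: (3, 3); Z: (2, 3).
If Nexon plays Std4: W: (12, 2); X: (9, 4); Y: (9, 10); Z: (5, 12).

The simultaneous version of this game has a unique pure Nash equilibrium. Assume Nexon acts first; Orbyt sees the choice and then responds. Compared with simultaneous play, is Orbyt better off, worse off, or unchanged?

Work backward from Orbyt's decision.
- Std1: Orbyt compares 3, 3, 8, 6 and picks Y; Nexon would get 10.
- Std2: Orbyt compares 5, 0, 10, 4 and picks Y; Nexon would get 5.
- Std3: Orbyt compares 10, 4, 3, 3 and picks W; Nexon would get 3.
- Std4: Orbyt compares 2, 4, 10, 12 and picks Z; Nexon would get 5.
Nexon's induced payoffs are 10, 5, 3, 5, so Nexon commits to Std1. Subgame-perfect outcome: (Std1, Y) with payoffs (10, 8).
For the simultaneous game, intersect best replies.
Nexon's best replies: W→Std4; X→Std4; Y→Std1; Z→Std2.
Orbyt's best replies: Std1→Y; Std2→Y; Std3→W; Std4→Z.
The unique mutual best reply is (Std1, Y), giving (10, 8).
Orbyt earns 8 sequentially versus 8 at the Nash outcome: unchanged.

unchanged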